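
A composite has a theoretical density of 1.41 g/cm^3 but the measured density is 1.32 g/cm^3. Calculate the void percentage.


Void% = (rho_theo - rho_actual)/rho_theo * 100 = (1.41 - 1.32)/1.41 * 100 = 6.38%

6.38%


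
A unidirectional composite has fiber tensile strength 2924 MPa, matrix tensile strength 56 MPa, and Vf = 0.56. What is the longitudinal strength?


sigma_1 = sigma_f*Vf + sigma_m*(1-Vf) = 2924*0.56 + 56*0.44 = 1662.1 MPa

1662.1 MPa


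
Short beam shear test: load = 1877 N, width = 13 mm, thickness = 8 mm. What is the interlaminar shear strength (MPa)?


ILSS = 3F/(4bh) = 3*1877/(4*13*8) = 13.54 MPa

13.54 MPa


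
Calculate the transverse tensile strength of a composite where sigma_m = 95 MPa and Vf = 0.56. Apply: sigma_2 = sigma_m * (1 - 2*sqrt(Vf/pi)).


factor = 1 - 2*sqrt(0.56/pi) = 0.1556
sigma_2 = 95 * 0.1556 = 14.78 MPa

14.78 MPa


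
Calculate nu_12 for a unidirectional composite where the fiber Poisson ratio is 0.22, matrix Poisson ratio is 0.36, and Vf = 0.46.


nu_12 = nu_f*Vf + nu_m*(1-Vf) = 0.22*0.46 + 0.36*0.54 = 0.2956

0.2956


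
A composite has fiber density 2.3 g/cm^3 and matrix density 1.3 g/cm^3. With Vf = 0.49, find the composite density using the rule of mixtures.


rho_c = rho_f*Vf + rho_m*(1-Vf) = 2.3*0.49 + 1.3*0.51 = 1.79 g/cm^3

1.79 g/cm^3


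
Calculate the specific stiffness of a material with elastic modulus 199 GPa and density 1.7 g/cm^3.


Specific stiffness = E/rho = 199/1.7 = 117.1 GPa/(g/cm^3)

117.1 GPa/(g/cm^3)


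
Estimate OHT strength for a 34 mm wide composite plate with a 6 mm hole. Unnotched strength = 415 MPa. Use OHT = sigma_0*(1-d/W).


OHT = sigma_0*(1-d/W) = 415*(1-6/34) = 341.8 MPa

341.8 MPa


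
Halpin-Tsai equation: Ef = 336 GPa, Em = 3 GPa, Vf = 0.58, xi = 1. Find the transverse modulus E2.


eta = (Ef/Em - 1)/(Ef/Em + xi) = (112.0 - 1)/(112.0 + 1) = 0.9823
E2 = Em*(1+xi*eta*Vf)/(1-eta*Vf) = 10.94 GPa

10.94 GPa


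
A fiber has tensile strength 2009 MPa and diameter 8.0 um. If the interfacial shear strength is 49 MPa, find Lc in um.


Lc = sigma_f * d / (2 * tau_i) = 2009 * 8.0 / (2 * 49) = 164.0 um

164.0 um


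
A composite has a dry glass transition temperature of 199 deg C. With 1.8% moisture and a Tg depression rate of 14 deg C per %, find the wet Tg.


Tg_wet = Tg_dry - k*moisture = 199 - 14*1.8 = 173.8 deg C

173.8 deg C


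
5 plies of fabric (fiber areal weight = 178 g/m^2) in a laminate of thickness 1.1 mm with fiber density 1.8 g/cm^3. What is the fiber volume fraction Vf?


Vf = n * FAW / (rho_f * h * 1000) = 5 * 178 / (1.8 * 1.1 * 1000) = 0.4495

0.4495


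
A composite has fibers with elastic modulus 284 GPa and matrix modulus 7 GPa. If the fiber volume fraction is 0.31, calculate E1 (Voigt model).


E1 = Ef*Vf + Em*(1-Vf) = 284*0.31 + 7*0.69 = 92.87 GPa

92.87 GPa


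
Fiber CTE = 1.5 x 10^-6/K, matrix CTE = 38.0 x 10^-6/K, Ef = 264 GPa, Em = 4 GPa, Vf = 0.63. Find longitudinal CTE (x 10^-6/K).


E1 = Ef*Vf + Em*(1-Vf) = 167.8
alpha_1 = (alpha_f*Ef*Vf + alpha_m*Em*(1-Vf))/E1 = 1.82 x 10^-6/K

1.82 x 10^-6/K


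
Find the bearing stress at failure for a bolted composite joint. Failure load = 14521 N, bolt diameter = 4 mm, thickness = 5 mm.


sigma_br = F/(d*h) = 14521/(4*5) = 726.1 MPa

726.1 MPa


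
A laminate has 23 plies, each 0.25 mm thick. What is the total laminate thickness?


h = n * t_ply = 23 * 0.25 = 5.75 mm

5.75 mm


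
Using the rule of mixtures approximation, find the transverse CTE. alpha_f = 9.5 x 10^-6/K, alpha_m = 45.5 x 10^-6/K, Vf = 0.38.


alpha_2 = alpha_f*Vf + alpha_m*(1-Vf) = 9.5*0.38 + 45.5*0.62 = 31.8 x 10^-6/K

31.8 x 10^-6/K


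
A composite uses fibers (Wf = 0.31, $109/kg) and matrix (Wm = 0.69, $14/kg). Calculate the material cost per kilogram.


Cost = cost_f*Wf + cost_m*Wm = 109*0.31 + 14*0.69 = $43.45/kg

$43.45/kg


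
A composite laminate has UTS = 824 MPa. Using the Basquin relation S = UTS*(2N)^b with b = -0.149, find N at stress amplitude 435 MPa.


N = 0.5 * (S/UTS)^(1/b) = 0.5 * (435/824)^(1/-0.149) = 36.3890 cycles

36.3890 cycles


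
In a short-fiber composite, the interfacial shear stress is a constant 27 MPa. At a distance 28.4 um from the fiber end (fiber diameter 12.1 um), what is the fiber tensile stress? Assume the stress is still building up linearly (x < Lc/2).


Force balance: sigma_f * (pi*d^2/4) = tau * (pi*d) * x  ->  sigma_f = 4 * tau * x / d
sigma_f = 4 * 27 * 28.4 / 12.1 = 253.5 MPa

253.5 MPa


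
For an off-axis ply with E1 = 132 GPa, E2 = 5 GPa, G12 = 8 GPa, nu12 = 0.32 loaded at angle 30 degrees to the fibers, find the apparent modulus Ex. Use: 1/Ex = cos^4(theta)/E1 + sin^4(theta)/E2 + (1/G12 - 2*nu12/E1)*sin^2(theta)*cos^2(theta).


cos^4(30) = 0.5625, sin^4(30) = 0.0625, sin^2(30)*cos^2(30) = 0.1875
1/G12 - 2*nu12/E1 = 1/8 - 2*0.32/132 = 0.120152 GPa^-1
1/Ex = 0.5625/132 + 0.0625/5 + 0.120152*0.1875 = 0.0392898 GPa^-1
Ex = 25.45 GPa

25.45 GPa


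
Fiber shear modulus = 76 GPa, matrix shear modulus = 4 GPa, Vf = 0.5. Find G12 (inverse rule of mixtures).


1/G12 = Vf/Gf + (1-Vf)/Gm = 0.5/76 + 0.5/4
G12 = 7.6 GPa

7.6 GPa


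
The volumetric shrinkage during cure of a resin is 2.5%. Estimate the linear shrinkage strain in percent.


Linear shrinkage ≈ vol_shrink/3 = 2.5/3 = 0.833%

0.833%


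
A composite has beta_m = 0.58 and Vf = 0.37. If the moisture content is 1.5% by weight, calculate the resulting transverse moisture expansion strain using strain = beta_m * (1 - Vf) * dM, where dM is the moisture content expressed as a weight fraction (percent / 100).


dM = 1.5/100 = 0.015
strain = beta_m * (1-Vf) * dM = 0.58 * 0.63 * 0.015 = 0.005481

0.005481


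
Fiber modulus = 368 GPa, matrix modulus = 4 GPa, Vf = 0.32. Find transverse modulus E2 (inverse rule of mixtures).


1/E2 = Vf/Ef + (1-Vf)/Em = 0.32/368 + 0.68/4
E2 = 5.85 GPa

5.85 GPa


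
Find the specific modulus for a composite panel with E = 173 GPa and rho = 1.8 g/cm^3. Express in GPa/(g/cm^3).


Specific stiffness = E/rho = 173/1.8 = 96.1 GPa/(g/cm^3)

96.1 GPa/(g/cm^3)


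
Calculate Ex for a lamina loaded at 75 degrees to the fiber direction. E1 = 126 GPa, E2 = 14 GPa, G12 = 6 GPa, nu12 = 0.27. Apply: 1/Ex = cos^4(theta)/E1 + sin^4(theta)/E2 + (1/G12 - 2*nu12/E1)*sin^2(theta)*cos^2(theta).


cos^4(75) = 0.004487, sin^4(75) = 0.870513, sin^2(75)*cos^2(75) = 0.0625
1/G12 - 2*nu12/E1 = 1/6 - 2*0.27/126 = 0.162381 GPa^-1
1/Ex = 0.004487/126 + 0.870513/14 + 0.162381*0.0625 = 0.0723639 GPa^-1
Ex = 13.82 GPa

13.82 GPa


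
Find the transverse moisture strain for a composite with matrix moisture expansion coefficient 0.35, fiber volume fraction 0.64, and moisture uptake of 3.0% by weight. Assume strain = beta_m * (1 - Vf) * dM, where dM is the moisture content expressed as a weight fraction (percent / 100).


dM = 3.0/100 = 0.03
strain = beta_m * (1-Vf) * dM = 0.35 * 0.36 * 0.03 = 0.00378

0.00378


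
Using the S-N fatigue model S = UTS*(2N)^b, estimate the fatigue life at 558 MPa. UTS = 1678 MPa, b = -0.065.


N = 0.5 * (S/UTS)^(1/b) = 0.5 * (558/1678)^(1/-0.065) = 1.1356e+07 cycles

1.1356e+07 cycles


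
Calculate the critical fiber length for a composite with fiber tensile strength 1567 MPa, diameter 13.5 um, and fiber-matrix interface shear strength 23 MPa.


Lc = sigma_f * d / (2 * tau_i) = 1567 * 13.5 / (2 * 23) = 459.9 um

459.9 um


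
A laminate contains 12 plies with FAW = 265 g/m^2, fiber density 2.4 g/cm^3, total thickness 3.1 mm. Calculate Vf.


Vf = n * FAW / (rho_f * h * 1000) = 12 * 265 / (2.4 * 3.1 * 1000) = 0.4274

0.4274


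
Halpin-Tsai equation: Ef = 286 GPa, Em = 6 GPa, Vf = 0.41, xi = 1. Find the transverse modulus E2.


eta = (Ef/Em - 1)/(Ef/Em + xi) = (47.6667 - 1)/(47.6667 + 1) = 0.9589
E2 = Em*(1+xi*eta*Vf)/(1-eta*Vf) = 13.77 GPa

13.77 GPa


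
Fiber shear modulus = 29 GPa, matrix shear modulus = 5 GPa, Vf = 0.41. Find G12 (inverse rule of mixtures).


1/G12 = Vf/Gf + (1-Vf)/Gm = 0.41/29 + 0.59/5
G12 = 7.57 GPa

7.57 GPa


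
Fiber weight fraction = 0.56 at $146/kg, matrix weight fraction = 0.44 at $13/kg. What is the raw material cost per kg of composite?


Cost = cost_f*Wf + cost_m*Wm = 146*0.56 + 13*0.44 = $87.48/kg

$87.48/kg


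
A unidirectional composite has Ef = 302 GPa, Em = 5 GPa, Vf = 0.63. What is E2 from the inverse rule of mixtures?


1/E2 = Vf/Ef + (1-Vf)/Em = 0.63/302 + 0.37/5
E2 = 13.14 GPa

13.14 GPa


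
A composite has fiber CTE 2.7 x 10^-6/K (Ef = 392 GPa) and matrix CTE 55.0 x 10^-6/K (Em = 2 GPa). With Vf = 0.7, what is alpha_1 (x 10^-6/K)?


E1 = Ef*Vf + Em*(1-Vf) = 275.0
alpha_1 = (alpha_f*Ef*Vf + alpha_m*Em*(1-Vf))/E1 = 2.81 x 10^-6/K

2.81 x 10^-6/K


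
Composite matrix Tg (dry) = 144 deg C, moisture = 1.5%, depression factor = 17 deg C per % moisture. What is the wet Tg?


Tg_wet = Tg_dry - k*moisture = 144 - 17*1.5 = 118.5 deg C

118.5 deg C


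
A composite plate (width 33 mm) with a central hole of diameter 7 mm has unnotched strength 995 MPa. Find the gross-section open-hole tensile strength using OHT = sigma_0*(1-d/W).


OHT = sigma_0*(1-d/W) = 995*(1-7/33) = 783.9 MPa

783.9 MPa


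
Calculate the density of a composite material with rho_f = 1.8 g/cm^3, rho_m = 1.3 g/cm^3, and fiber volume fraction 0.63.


rho_c = rho_f*Vf + rho_m*(1-Vf) = 1.8*0.63 + 1.3*0.37 = 1.615 g/cm^3

1.615 g/cm^3


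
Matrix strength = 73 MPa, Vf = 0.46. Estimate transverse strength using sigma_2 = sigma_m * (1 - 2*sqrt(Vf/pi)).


factor = 1 - 2*sqrt(0.46/pi) = 0.2347
sigma_2 = 73 * 0.2347 = 17.13 MPa

17.13 MPa


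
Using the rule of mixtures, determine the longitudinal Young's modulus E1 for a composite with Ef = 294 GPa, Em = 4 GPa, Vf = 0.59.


E1 = Ef*Vf + Em*(1-Vf) = 294*0.59 + 4*0.41 = 175.1 GPa

175.1 GPa


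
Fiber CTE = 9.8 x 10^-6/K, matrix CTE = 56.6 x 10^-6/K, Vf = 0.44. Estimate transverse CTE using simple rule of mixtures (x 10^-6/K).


alpha_2 = alpha_f*Vf + alpha_m*(1-Vf) = 9.8*0.44 + 56.6*0.56 = 36.0 x 10^-6/K

36.0 x 10^-6/K


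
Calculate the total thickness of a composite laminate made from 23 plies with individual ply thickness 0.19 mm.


h = n * t_ply = 23 * 0.19 = 4.37 mm

4.37 mm


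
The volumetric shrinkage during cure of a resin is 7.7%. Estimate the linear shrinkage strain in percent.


Linear shrinkage ≈ vol_shrink/3 = 7.7/3 = 2.567%

2.567%


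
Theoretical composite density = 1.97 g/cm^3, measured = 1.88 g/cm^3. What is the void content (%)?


Void% = (rho_theo - rho_actual)/rho_theo * 100 = (1.97 - 1.88)/1.97 * 100 = 4.57%

4.57%


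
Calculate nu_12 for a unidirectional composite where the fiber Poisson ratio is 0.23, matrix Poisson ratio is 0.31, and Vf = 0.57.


nu_12 = nu_f*Vf + nu_m*(1-Vf) = 0.23*0.57 + 0.31*0.43 = 0.2644

0.2644


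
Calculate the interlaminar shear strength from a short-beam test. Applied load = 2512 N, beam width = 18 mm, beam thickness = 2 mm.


ILSS = 3F/(4bh) = 3*2512/(4*18*2) = 52.33 MPa

52.33 MPa


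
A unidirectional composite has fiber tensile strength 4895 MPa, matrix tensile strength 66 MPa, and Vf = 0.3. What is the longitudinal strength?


sigma_1 = sigma_f*Vf + sigma_m*(1-Vf) = 4895*0.3 + 66*0.7 = 1514.7 MPa

1514.7 MPa


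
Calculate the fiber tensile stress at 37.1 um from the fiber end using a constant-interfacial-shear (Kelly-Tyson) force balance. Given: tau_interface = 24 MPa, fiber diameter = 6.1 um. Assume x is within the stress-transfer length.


Force balance: sigma_f * (pi*d^2/4) = tau * (pi*d) * x  ->  sigma_f = 4 * tau * x / d
sigma_f = 4 * 24 * 37.1 / 6.1 = 583.9 MPa

583.9 MPa


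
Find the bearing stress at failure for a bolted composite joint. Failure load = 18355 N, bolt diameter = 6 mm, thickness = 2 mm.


sigma_br = F/(d*h) = 18355/(6*2) = 1529.6 MPa

1529.6 MPa


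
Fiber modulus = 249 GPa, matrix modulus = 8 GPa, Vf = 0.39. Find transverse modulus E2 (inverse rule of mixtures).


1/E2 = Vf/Ef + (1-Vf)/Em = 0.39/249 + 0.61/8
E2 = 12.85 GPa

12.85 GPa


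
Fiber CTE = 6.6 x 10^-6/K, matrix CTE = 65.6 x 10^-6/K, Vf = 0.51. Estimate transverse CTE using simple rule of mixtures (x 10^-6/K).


alpha_2 = alpha_f*Vf + alpha_m*(1-Vf) = 6.6*0.51 + 65.6*0.49 = 35.5 x 10^-6/K

35.5 x 10^-6/K


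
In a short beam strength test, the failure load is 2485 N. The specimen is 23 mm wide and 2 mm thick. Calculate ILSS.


ILSS = 3F/(4bh) = 3*2485/(4*23*2) = 40.52 MPa

40.52 MPa


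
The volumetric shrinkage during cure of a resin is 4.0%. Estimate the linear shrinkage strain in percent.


Linear shrinkage ≈ vol_shrink/3 = 4.0/3 = 1.333%

1.333%


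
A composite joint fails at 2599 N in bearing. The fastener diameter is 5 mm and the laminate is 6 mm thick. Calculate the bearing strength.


sigma_br = F/(d*h) = 2599/(5*6) = 86.6 MPa

86.6 MPa


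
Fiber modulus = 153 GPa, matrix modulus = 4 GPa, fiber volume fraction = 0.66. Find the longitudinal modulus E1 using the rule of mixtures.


E1 = Ef*Vf + Em*(1-Vf) = 153*0.66 + 4*0.34 = 102.34 GPa

102.34 GPa


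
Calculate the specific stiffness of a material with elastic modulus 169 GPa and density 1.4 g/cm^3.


Specific stiffness = E/rho = 169/1.4 = 120.7 GPa/(g/cm^3)

120.7 GPa/(g/cm^3)


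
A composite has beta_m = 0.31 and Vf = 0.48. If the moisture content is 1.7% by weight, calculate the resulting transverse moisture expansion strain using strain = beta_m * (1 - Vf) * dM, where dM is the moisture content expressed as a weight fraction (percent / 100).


dM = 1.7/100 = 0.017
strain = beta_m * (1-Vf) * dM = 0.31 * 0.52 * 0.017 = 0.0027404

0.0027404


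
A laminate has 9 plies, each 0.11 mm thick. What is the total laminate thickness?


h = n * t_ply = 9 * 0.11 = 0.99 mm

0.99 mm


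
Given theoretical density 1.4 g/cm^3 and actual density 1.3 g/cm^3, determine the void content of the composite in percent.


Void% = (rho_theo - rho_actual)/rho_theo * 100 = (1.4 - 1.3)/1.4 * 100 = 7.14%

7.14%


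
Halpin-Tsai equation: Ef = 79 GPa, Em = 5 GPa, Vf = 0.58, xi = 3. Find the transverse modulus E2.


eta = (Ef/Em - 1)/(Ef/Em + xi) = (15.8 - 1)/(15.8 + 3) = 0.7872
E2 = Em*(1+xi*eta*Vf)/(1-eta*Vf) = 21.81 GPa

21.81 GPa


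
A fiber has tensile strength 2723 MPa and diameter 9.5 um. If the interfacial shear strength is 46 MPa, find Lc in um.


Lc = sigma_f * d / (2 * tau_i) = 2723 * 9.5 / (2 * 46) = 281.2 um

281.2 um


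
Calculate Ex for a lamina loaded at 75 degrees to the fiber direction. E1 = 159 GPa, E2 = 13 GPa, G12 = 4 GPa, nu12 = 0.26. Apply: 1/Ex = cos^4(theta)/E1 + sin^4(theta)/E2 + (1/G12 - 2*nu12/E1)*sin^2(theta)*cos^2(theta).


cos^4(75) = 0.004487, sin^4(75) = 0.870513, sin^2(75)*cos^2(75) = 0.0625
1/G12 - 2*nu12/E1 = 1/4 - 2*0.26/159 = 0.24673 GPa^-1
1/Ex = 0.004487/159 + 0.870513/13 + 0.24673*0.0625 = 0.0824113 GPa^-1
Ex = 12.13 GPa

12.13 GPa


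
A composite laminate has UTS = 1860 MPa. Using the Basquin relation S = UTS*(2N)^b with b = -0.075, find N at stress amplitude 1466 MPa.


N = 0.5 * (S/UTS)^(1/b) = 0.5 * (1466/1860)^(1/-0.075) = 11.9497 cycles

11.9497 cycles


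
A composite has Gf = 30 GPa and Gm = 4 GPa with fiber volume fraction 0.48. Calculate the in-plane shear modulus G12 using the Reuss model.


1/G12 = Vf/Gf + (1-Vf)/Gm = 0.48/30 + 0.52/4
G12 = 6.85 GPa

6.85 GPa


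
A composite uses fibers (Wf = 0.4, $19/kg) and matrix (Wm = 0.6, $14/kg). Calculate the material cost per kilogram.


Cost = cost_f*Wf + cost_m*Wm = 19*0.4 + 14*0.6 = $16.0/kg

$16.0/kg


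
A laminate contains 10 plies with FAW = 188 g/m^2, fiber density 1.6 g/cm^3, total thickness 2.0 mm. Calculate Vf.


Vf = n * FAW / (rho_f * h * 1000) = 10 * 188 / (1.6 * 2.0 * 1000) = 0.5875

0.5875


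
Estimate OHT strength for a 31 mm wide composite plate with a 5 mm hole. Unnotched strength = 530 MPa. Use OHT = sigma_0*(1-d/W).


OHT = sigma_0*(1-d/W) = 530*(1-5/31) = 444.5 MPa

444.5 MPa


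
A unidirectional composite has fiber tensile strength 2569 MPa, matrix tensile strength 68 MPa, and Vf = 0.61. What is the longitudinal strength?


sigma_1 = sigma_f*Vf + sigma_m*(1-Vf) = 2569*0.61 + 68*0.39 = 1593.6 MPa

1593.6 MPa


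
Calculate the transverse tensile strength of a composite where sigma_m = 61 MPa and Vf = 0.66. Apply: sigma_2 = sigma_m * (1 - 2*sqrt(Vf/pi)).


factor = 1 - 2*sqrt(0.66/pi) = 0.0833
sigma_2 = 61 * 0.0833 = 5.08 MPa

5.08 MPa


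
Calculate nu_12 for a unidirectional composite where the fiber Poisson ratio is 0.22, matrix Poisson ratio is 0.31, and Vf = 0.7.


nu_12 = nu_f*Vf + nu_m*(1-Vf) = 0.22*0.7 + 0.31*0.3 = 0.247

0.247


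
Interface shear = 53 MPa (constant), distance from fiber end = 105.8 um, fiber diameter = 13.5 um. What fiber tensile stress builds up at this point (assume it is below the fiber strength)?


Force balance: sigma_f * (pi*d^2/4) = tau * (pi*d) * x  ->  sigma_f = 4 * tau * x / d
sigma_f = 4 * 53 * 105.8 / 13.5 = 1661.5 MPa

1661.5 MPa


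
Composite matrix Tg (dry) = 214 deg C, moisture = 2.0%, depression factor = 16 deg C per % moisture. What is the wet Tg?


Tg_wet = Tg_dry - k*moisture = 214 - 16*2.0 = 182.0 deg C

182.0 deg C


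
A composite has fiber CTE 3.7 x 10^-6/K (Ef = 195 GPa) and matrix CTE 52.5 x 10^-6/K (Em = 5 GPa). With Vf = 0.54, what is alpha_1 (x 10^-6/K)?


E1 = Ef*Vf + Em*(1-Vf) = 107.6
alpha_1 = (alpha_f*Ef*Vf + alpha_m*Em*(1-Vf))/E1 = 4.74 x 10^-6/K

4.74 x 10^-6/K


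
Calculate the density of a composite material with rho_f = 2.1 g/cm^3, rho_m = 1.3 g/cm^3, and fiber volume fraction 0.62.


rho_c = rho_f*Vf + rho_m*(1-Vf) = 2.1*0.62 + 1.3*0.38 = 1.796 g/cm^3

1.796 g/cm^3


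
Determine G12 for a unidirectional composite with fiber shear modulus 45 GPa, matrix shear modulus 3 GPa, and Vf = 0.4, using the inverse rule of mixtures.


1/G12 = Vf/Gf + (1-Vf)/Gm = 0.4/45 + 0.6/3
G12 = 4.79 GPa

4.79 GPa


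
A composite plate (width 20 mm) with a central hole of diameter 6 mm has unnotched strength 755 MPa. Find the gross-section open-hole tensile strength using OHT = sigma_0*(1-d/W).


OHT = sigma_0*(1-d/W) = 755*(1-6/20) = 528.5 MPa

528.5 MPa


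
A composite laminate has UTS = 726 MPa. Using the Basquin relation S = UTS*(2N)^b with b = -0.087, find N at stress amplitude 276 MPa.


N = 0.5 * (S/UTS)^(1/b) = 0.5 * (276/726)^(1/-0.087) = 33641.2982 cycles

33641.2982 cycles


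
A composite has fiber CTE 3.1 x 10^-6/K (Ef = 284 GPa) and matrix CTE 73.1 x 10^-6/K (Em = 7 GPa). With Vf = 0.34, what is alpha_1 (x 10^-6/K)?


E1 = Ef*Vf + Em*(1-Vf) = 101.18
alpha_1 = (alpha_f*Ef*Vf + alpha_m*Em*(1-Vf))/E1 = 6.3 x 10^-6/K

6.3 x 10^-6/K


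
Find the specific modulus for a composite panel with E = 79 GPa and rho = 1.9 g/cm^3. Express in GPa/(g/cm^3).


Specific stiffness = E/rho = 79/1.9 = 41.6 GPa/(g/cm^3)

41.6 GPa/(g/cm^3)


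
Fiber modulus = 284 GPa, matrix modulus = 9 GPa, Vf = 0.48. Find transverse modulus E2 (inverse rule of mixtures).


1/E2 = Vf/Ef + (1-Vf)/Em = 0.48/284 + 0.52/9
E2 = 16.82 GPa

16.82 GPa


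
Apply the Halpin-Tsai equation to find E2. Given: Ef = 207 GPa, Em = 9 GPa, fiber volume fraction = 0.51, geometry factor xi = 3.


eta = (Ef/Em - 1)/(Ef/Em + xi) = (23.0 - 1)/(23.0 + 3) = 0.8462
E2 = Em*(1+xi*eta*Vf)/(1-eta*Vf) = 36.33 GPa

36.33 GPa


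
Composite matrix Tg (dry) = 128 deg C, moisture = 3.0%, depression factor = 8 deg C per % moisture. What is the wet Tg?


Tg_wet = Tg_dry - k*moisture = 128 - 8*3.0 = 104.0 deg C

104.0 deg C


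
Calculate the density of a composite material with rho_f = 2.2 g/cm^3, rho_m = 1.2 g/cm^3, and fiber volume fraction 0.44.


rho_c = rho_f*Vf + rho_m*(1-Vf) = 2.2*0.44 + 1.2*0.56 = 1.64 g/cm^3

1.64 g/cm^3


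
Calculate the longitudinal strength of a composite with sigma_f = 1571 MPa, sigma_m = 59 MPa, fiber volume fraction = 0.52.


sigma_1 = sigma_f*Vf + sigma_m*(1-Vf) = 1571*0.52 + 59*0.48 = 845.2 MPa

845.2 MPa


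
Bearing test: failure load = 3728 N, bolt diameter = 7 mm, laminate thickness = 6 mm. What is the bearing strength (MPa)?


sigma_br = F/(d*h) = 3728/(7*6) = 88.8 MPa

88.8 MPa


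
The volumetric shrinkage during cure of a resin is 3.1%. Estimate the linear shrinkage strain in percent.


Linear shrinkage ≈ vol_shrink/3 = 3.1/3 = 1.033%

1.033%


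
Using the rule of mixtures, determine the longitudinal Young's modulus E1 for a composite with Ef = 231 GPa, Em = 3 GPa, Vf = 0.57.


E1 = Ef*Vf + Em*(1-Vf) = 231*0.57 + 3*0.43 = 132.96 GPa

132.96 GPa


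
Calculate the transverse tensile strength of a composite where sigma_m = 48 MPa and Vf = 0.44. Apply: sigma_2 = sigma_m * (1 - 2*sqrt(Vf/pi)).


factor = 1 - 2*sqrt(0.44/pi) = 0.2515
sigma_2 = 48 * 0.2515 = 12.07 MPa

12.07 MPa


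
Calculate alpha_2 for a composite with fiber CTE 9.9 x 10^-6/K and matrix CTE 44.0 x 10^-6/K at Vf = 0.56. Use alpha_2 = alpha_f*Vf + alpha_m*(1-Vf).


alpha_2 = alpha_f*Vf + alpha_m*(1-Vf) = 9.9*0.56 + 44.0*0.44 = 24.9 x 10^-6/K

24.9 x 10^-6/K


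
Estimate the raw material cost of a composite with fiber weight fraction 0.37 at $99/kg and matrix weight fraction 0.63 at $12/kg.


Cost = cost_f*Wf + cost_m*Wm = 99*0.37 + 12*0.63 = $44.19/kg

$44.19/kg


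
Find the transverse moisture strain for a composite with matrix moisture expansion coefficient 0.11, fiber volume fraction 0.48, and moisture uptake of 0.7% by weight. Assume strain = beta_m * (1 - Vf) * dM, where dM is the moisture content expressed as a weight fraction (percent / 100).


dM = 0.7/100 = 0.007
strain = beta_m * (1-Vf) * dM = 0.11 * 0.52 * 0.007 = 0.0004004

0.0004004


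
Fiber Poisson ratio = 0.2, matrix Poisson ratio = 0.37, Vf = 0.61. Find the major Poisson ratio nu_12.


nu_12 = nu_f*Vf + nu_m*(1-Vf) = 0.2*0.61 + 0.37*0.39 = 0.2663

0.2663


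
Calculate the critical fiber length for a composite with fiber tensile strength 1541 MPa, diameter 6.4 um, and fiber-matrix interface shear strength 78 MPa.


Lc = sigma_f * d / (2 * tau_i) = 1541 * 6.4 / (2 * 78) = 63.2 um

63.2 um


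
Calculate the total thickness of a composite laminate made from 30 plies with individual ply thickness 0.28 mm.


h = n * t_ply = 30 * 0.28 = 8.4 mm

8.4 mm


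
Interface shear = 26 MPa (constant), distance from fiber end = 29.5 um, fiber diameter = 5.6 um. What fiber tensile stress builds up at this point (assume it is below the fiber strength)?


Force balance: sigma_f * (pi*d^2/4) = tau * (pi*d) * x  ->  sigma_f = 4 * tau * x / d
sigma_f = 4 * 26 * 29.5 / 5.6 = 547.9 MPa

547.9 MPa


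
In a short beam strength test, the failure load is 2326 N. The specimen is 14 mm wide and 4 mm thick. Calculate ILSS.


ILSS = 3F/(4bh) = 3*2326/(4*14*4) = 31.15 MPa

31.15 MPa


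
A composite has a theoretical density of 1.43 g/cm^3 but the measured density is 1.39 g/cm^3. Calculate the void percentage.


Void% = (rho_theo - rho_actual)/rho_theo * 100 = (1.43 - 1.39)/1.43 * 100 = 2.8%

2.8%


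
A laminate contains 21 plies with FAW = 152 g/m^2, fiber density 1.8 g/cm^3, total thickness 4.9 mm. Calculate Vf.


Vf = n * FAW / (rho_f * h * 1000) = 21 * 152 / (1.8 * 4.9 * 1000) = 0.3619

0.3619


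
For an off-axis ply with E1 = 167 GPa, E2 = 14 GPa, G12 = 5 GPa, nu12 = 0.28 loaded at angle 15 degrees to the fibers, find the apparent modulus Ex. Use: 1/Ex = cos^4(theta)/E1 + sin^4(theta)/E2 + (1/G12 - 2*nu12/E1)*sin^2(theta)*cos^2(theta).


cos^4(15) = 0.870513, sin^4(15) = 0.004487, sin^2(15)*cos^2(15) = 0.0625
1/G12 - 2*nu12/E1 = 1/5 - 2*0.28/167 = 0.196647 GPa^-1
1/Ex = 0.870513/167 + 0.004487/14 + 0.196647*0.0625 = 0.0178236 GPa^-1
Ex = 56.11 GPa

56.11 GPa


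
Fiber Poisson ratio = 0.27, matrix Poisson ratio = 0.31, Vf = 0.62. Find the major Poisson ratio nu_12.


nu_12 = nu_f*Vf + nu_m*(1-Vf) = 0.27*0.62 + 0.31*0.38 = 0.2852

0.2852


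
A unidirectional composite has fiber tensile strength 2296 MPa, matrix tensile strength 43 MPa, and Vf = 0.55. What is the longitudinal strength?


sigma_1 = sigma_f*Vf + sigma_m*(1-Vf) = 2296*0.55 + 43*0.45 = 1282.2 MPa

1282.2 MPa


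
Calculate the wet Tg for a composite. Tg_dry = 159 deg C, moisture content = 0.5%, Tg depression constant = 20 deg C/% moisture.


Tg_wet = Tg_dry - k*moisture = 159 - 20*0.5 = 149.0 deg C

149.0 deg C


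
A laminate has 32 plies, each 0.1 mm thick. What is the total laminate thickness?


h = n * t_ply = 32 * 0.1 = 3.2 mm

3.2 mm


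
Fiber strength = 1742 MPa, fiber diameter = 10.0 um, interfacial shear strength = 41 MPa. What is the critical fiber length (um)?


Lc = sigma_f * d / (2 * tau_i) = 1742 * 10.0 / (2 * 41) = 212.4 um

212.4 um


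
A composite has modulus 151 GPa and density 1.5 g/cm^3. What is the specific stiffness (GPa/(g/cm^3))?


Specific stiffness = E/rho = 151/1.5 = 100.7 GPa/(g/cm^3)

100.7 GPa/(g/cm^3)


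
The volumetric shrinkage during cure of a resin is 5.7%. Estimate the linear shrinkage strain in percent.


Linear shrinkage ≈ vol_shrink/3 = 5.7/3 = 1.9%

1.9%


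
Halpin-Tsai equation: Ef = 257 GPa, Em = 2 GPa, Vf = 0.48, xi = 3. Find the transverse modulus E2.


eta = (Ef/Em - 1)/(Ef/Em + xi) = (128.5 - 1)/(128.5 + 3) = 0.9696
E2 = Em*(1+xi*eta*Vf)/(1-eta*Vf) = 8.96 GPa

8.96 GPa


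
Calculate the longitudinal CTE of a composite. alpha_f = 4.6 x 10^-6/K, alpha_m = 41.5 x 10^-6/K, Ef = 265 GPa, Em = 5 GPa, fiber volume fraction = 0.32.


E1 = Ef*Vf + Em*(1-Vf) = 88.2
alpha_1 = (alpha_f*Ef*Vf + alpha_m*Em*(1-Vf))/E1 = 6.02 x 10^-6/K

6.02 x 10^-6/K


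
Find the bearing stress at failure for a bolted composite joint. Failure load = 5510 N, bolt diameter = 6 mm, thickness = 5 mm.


sigma_br = F/(d*h) = 5510/(6*5) = 183.7 MPa

183.7 MPa


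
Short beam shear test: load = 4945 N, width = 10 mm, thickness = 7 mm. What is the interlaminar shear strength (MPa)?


ILSS = 3F/(4bh) = 3*4945/(4*10*7) = 52.98 MPa

52.98 MPa


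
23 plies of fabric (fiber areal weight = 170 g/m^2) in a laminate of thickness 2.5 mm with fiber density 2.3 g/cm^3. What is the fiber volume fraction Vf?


Vf = n * FAW / (rho_f * h * 1000) = 23 * 170 / (2.3 * 2.5 * 1000) = 0.68

0.68


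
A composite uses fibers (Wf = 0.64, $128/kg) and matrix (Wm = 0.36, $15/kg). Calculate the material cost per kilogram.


Cost = cost_f*Wf + cost_m*Wm = 128*0.64 + 15*0.36 = $87.32/kg

$87.32/kg


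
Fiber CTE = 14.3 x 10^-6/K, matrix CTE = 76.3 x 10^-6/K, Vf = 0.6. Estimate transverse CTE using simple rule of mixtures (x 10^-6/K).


alpha_2 = alpha_f*Vf + alpha_m*(1-Vf) = 14.3*0.6 + 76.3*0.4 = 39.1 x 10^-6/K

39.1 x 10^-6/K


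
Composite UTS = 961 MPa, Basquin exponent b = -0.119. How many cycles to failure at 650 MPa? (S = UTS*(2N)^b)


N = 0.5 * (S/UTS)^(1/b) = 0.5 * (650/961)^(1/-0.119) = 13.3643 cycles

13.3643 cycles


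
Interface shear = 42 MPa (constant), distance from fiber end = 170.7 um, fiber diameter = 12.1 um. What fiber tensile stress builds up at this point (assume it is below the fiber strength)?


Force balance: sigma_f * (pi*d^2/4) = tau * (pi*d) * x  ->  sigma_f = 4 * tau * x / d
sigma_f = 4 * 42 * 170.7 / 12.1 = 2370.0 MPa

2370.0 MPa


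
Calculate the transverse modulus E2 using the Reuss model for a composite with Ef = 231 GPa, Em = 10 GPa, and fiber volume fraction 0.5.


1/E2 = Vf/Ef + (1-Vf)/Em = 0.5/231 + 0.5/10
E2 = 19.17 GPa

19.17 GPa


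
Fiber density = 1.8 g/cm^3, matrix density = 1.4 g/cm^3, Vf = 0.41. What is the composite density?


rho_c = rho_f*Vf + rho_m*(1-Vf) = 1.8*0.41 + 1.4*0.59 = 1.564 g/cm^3

1.564 g/cm^3


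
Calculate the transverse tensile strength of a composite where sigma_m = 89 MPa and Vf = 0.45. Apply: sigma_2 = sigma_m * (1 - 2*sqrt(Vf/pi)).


factor = 1 - 2*sqrt(0.45/pi) = 0.2431
sigma_2 = 89 * 0.2431 = 21.63 MPa

21.63 MPa


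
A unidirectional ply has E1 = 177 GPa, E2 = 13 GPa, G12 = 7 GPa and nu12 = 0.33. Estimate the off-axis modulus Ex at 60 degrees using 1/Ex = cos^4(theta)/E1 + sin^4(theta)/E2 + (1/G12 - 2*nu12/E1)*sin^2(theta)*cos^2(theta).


cos^4(60) = 0.0625, sin^4(60) = 0.5625, sin^2(60)*cos^2(60) = 0.1875
1/G12 - 2*nu12/E1 = 1/7 - 2*0.33/177 = 0.139128 GPa^-1
1/Ex = 0.0625/177 + 0.5625/13 + 0.139128*0.1875 = 0.0697089 GPa^-1
Ex = 14.35 GPa

14.35 GPa


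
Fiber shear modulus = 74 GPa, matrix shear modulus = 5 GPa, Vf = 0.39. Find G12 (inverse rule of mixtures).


1/G12 = Vf/Gf + (1-Vf)/Gm = 0.39/74 + 0.61/5
G12 = 7.86 GPa

7.86 GPa


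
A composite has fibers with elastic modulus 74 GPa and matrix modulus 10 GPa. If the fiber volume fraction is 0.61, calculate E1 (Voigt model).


E1 = Ef*Vf + Em*(1-Vf) = 74*0.61 + 10*0.39 = 49.04 GPa

49.04 GPa


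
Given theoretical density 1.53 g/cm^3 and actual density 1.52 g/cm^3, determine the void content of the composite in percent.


Void% = (rho_theo - rho_actual)/rho_theo * 100 = (1.53 - 1.52)/1.53 * 100 = 0.65%

0.65%


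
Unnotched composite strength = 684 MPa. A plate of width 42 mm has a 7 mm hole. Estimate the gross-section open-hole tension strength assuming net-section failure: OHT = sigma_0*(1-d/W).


OHT = sigma_0*(1-d/W) = 684*(1-7/42) = 570.0 MPa

570.0 MPa


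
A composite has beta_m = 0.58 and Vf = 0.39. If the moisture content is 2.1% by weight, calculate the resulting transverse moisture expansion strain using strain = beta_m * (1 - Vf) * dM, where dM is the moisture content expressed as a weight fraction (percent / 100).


dM = 2.1/100 = 0.021
strain = beta_m * (1-Vf) * dM = 0.58 * 0.61 * 0.021 = 0.0074298

0.0074298


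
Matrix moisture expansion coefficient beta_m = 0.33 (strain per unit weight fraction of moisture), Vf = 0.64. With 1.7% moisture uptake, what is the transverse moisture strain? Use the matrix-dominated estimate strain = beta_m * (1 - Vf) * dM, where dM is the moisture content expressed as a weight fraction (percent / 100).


dM = 1.7/100 = 0.017
strain = beta_m * (1-Vf) * dM = 0.33 * 0.36 * 0.017 = 0.0020196

0.0020196


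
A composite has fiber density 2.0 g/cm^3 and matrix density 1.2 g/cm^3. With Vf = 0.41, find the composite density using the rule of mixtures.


rho_c = rho_f*Vf + rho_m*(1-Vf) = 2.0*0.41 + 1.2*0.59 = 1.528 g/cm^3

1.528 g/cm^3


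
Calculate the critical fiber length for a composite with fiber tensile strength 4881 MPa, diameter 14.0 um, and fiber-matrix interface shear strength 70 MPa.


Lc = sigma_f * d / (2 * tau_i) = 4881 * 14.0 / (2 * 70) = 488.1 um

488.1 um


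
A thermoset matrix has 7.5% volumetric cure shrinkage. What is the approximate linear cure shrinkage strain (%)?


Linear shrinkage ≈ vol_shrink/3 = 7.5/3 = 2.5%

2.5%


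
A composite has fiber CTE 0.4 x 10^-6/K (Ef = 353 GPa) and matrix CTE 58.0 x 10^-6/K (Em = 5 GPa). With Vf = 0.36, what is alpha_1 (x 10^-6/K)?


E1 = Ef*Vf + Em*(1-Vf) = 130.28
alpha_1 = (alpha_f*Ef*Vf + alpha_m*Em*(1-Vf))/E1 = 1.81 x 10^-6/K

1.81 x 10^-6/K


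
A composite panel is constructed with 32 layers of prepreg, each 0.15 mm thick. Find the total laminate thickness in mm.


h = n * t_ply = 32 * 0.15 = 4.8 mm

4.8 mm


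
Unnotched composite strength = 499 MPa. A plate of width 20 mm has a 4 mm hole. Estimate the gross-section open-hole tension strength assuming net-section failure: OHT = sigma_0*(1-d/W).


OHT = sigma_0*(1-d/W) = 499*(1-4/20) = 399.2 MPa

399.2 MPa


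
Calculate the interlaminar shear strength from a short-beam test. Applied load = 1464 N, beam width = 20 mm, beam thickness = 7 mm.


ILSS = 3F/(4bh) = 3*1464/(4*20*7) = 7.84 MPa

7.84 MPa


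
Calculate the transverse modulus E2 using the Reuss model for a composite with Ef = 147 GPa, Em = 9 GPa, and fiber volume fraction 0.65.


1/E2 = Vf/Ef + (1-Vf)/Em = 0.65/147 + 0.35/9
E2 = 23.09 GPa

23.09 GPa


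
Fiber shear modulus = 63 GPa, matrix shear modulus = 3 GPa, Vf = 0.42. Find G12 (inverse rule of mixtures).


1/G12 = Vf/Gf + (1-Vf)/Gm = 0.42/63 + 0.58/3
G12 = 5.0 GPa

5.0 GPa


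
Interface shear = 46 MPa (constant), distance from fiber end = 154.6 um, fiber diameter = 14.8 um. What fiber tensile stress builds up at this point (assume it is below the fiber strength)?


Force balance: sigma_f * (pi*d^2/4) = tau * (pi*d) * x  ->  sigma_f = 4 * tau * x / d
sigma_f = 4 * 46 * 154.6 / 14.8 = 1922.1 MPa

1922.1 MPa


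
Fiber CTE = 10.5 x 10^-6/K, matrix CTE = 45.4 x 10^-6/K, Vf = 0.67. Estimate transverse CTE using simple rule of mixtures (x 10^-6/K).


alpha_2 = alpha_f*Vf + alpha_m*(1-Vf) = 10.5*0.67 + 45.4*0.33 = 22.0 x 10^-6/K

22.0 x 10^-6/K


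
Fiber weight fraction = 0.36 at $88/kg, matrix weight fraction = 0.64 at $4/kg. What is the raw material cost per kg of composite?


Cost = cost_f*Wf + cost_m*Wm = 88*0.36 + 4*0.64 = $34.24/kg

$34.24/kg


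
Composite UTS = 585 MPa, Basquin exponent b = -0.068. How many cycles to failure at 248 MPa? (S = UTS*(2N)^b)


N = 0.5 * (S/UTS)^(1/b) = 0.5 * (248/585)^(1/-0.068) = 151326.1229 cycles

151326.1229 cycles


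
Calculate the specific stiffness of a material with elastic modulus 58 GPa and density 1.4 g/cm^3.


Specific stiffness = E/rho = 58/1.4 = 41.4 GPa/(g/cm^3)

41.4 GPa/(g/cm^3)


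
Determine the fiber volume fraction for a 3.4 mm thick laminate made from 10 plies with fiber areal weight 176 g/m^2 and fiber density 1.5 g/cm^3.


Vf = n * FAW / (rho_f * h * 1000) = 10 * 176 / (1.5 * 3.4 * 1000) = 0.3451

0.3451


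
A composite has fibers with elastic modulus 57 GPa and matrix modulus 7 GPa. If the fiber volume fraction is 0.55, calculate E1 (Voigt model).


E1 = Ef*Vf + Em*(1-Vf) = 57*0.55 + 7*0.45 = 34.5 GPa

34.5 GPa


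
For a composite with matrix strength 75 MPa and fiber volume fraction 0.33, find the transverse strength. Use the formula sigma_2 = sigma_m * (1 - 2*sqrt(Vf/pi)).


factor = 1 - 2*sqrt(0.33/pi) = 0.3518
sigma_2 = 75 * 0.3518 = 26.38 MPa

26.38 MPa


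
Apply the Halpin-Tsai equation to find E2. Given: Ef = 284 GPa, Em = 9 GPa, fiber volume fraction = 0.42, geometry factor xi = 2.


eta = (Ef/Em - 1)/(Ef/Em + xi) = (31.5556 - 1)/(31.5556 + 2) = 0.9106
E2 = Em*(1+xi*eta*Vf)/(1-eta*Vf) = 25.72 GPa

25.72 GPa


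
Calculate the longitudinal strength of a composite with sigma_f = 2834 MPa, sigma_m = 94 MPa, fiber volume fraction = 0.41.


sigma_1 = sigma_f*Vf + sigma_m*(1-Vf) = 2834*0.41 + 94*0.59 = 1217.4 MPa

1217.4 MPa


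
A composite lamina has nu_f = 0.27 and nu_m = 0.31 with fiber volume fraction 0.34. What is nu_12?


nu_12 = nu_f*Vf + nu_m*(1-Vf) = 0.27*0.34 + 0.31*0.66 = 0.2964

0.2964


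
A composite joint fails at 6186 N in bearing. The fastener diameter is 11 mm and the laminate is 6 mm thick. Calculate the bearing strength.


sigma_br = F/(d*h) = 6186/(11*6) = 93.7 MPa

93.7 MPa


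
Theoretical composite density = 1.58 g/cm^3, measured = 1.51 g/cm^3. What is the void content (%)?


Void% = (rho_theo - rho_actual)/rho_theo * 100 = (1.58 - 1.51)/1.58 * 100 = 4.43%

4.43%


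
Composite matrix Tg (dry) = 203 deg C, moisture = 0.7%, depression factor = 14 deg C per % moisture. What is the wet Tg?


Tg_wet = Tg_dry - k*moisture = 203 - 14*0.7 = 193.2 deg C

193.2 deg C


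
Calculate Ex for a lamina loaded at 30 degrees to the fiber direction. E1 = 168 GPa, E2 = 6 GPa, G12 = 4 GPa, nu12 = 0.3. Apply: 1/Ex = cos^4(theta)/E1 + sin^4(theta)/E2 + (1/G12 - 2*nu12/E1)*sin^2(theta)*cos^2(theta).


cos^4(30) = 0.5625, sin^4(30) = 0.0625, sin^2(30)*cos^2(30) = 0.1875
1/G12 - 2*nu12/E1 = 1/4 - 2*0.3/168 = 0.246429 GPa^-1
1/Ex = 0.5625/168 + 0.0625/6 + 0.246429*0.1875 = 0.0599702 GPa^-1
Ex = 16.67 GPa

16.67 GPa


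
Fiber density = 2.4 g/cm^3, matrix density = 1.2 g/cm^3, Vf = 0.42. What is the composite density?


rho_c = rho_f*Vf + rho_m*(1-Vf) = 2.4*0.42 + 1.2*0.58 = 1.704 g/cm^3

1.704 g/cm^3


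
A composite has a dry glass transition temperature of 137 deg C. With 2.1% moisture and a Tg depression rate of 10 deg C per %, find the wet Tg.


Tg_wet = Tg_dry - k*moisture = 137 - 10*2.1 = 116.0 deg C

116.0 deg C


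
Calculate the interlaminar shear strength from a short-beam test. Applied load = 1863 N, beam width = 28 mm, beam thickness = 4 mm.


ILSS = 3F/(4bh) = 3*1863/(4*28*4) = 12.48 MPa

12.48 MPa


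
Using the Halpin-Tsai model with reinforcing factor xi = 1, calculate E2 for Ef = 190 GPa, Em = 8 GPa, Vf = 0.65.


eta = (Ef/Em - 1)/(Ef/Em + xi) = (23.75 - 1)/(23.75 + 1) = 0.9192
E2 = Em*(1+xi*eta*Vf)/(1-eta*Vf) = 31.75 GPa

31.75 GPa


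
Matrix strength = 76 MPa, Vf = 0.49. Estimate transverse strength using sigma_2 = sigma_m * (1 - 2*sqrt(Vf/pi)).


factor = 1 - 2*sqrt(0.49/pi) = 0.2101
sigma_2 = 76 * 0.2101 = 15.97 MPa

15.97 MPa


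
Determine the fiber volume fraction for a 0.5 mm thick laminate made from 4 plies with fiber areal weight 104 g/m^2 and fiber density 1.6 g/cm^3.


Vf = n * FAW / (rho_f * h * 1000) = 4 * 104 / (1.6 * 0.5 * 1000) = 0.52

0.52


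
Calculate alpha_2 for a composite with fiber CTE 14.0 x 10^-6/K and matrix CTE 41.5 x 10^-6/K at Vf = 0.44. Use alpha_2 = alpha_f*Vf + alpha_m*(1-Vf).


alpha_2 = alpha_f*Vf + alpha_m*(1-Vf) = 14.0*0.44 + 41.5*0.56 = 29.4 x 10^-6/K

29.4 x 10^-6/K


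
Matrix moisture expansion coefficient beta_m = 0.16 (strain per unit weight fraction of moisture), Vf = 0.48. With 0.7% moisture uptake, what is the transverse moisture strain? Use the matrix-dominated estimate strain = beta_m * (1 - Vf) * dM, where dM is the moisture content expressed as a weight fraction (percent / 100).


dM = 0.7/100 = 0.007
strain = beta_m * (1-Vf) * dM = 0.16 * 0.52 * 0.007 = 0.0005824

0.0005824


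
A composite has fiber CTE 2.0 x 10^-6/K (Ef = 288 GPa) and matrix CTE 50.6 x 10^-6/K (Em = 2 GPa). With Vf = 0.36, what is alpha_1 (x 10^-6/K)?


E1 = Ef*Vf + Em*(1-Vf) = 104.96
alpha_1 = (alpha_f*Ef*Vf + alpha_m*Em*(1-Vf))/E1 = 2.59 x 10^-6/K

2.59 x 10^-6/K


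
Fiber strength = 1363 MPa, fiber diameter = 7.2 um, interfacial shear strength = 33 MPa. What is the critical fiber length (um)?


Lc = sigma_f * d / (2 * tau_i) = 1363 * 7.2 / (2 * 33) = 148.7 um

148.7 um


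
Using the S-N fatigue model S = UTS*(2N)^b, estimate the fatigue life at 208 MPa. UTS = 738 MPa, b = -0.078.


N = 0.5 * (S/UTS)^(1/b) = 0.5 * (208/738)^(1/-0.078) = 5.6255e+06 cycles

5.6255e+06 cycles


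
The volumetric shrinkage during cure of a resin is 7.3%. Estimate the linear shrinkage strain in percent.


Linear shrinkage ≈ vol_shrink/3 = 7.3/3 = 2.433%

2.433%


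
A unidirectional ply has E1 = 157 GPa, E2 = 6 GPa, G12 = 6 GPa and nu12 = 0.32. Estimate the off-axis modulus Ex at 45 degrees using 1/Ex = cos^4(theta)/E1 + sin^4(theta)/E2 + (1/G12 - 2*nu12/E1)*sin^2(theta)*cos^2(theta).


cos^4(45) = 0.25, sin^4(45) = 0.25, sin^2(45)*cos^2(45) = 0.25
1/G12 - 2*nu12/E1 = 1/6 - 2*0.32/157 = 0.16259 GPa^-1
1/Ex = 0.25/157 + 0.25/6 + 0.16259*0.25 = 0.0839066 GPa^-1
Ex = 11.92 GPa

11.92 GPa


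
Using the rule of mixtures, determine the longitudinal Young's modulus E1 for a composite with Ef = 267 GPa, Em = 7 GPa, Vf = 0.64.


E1 = Ef*Vf + Em*(1-Vf) = 267*0.64 + 7*0.36 = 173.4 GPa

173.4 GPa


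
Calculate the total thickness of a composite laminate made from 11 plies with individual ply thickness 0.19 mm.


h = n * t_ply = 11 * 0.19 = 2.09 mm

2.09 mm


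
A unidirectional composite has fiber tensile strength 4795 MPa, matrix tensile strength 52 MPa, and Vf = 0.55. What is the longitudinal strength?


sigma_1 = sigma_f*Vf + sigma_m*(1-Vf) = 4795*0.55 + 52*0.45 = 2660.7 MPa

2660.7 MPa


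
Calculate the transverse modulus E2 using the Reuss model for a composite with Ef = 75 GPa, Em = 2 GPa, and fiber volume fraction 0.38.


1/E2 = Vf/Ef + (1-Vf)/Em = 0.38/75 + 0.62/2
E2 = 3.17 GPa

3.17 GPa
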